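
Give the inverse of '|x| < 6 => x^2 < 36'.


The inverse of (P → Q) is (¬P → ¬Q). It is equivalent to the converse, not to the original.
Here P = '|x| < 6' and Q = 'x^2 < 36'.

If not (|x| < 6), then not (x^2 < 36).


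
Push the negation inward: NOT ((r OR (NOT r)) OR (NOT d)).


De Morgan: the negation of a disjunction is the conjunction of the negations.
Distribute NOT across OR, flipping it to AND, and negate each literal.

((NOT r) AND r) AND d


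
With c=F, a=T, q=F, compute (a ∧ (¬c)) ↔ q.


Substitute c=F, a=T, q=F:
¬c = T
a ∧ (¬c) = T ∧ T = T
(a ∧ (¬c)) ↔ q = T ↔ F = F

F


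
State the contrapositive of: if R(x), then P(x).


The contrapositive of (P → Q) is (¬Q → ¬P); it is logically equivalent to the original.
Here P = 'R(x)' and Q = 'P(x)'.

If not (P(x)), then not (R(x)).


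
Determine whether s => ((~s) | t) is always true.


Build the truth table over {s, t}:
s | t | φ
---------
False | False | True
True | False | False
False | True | True
True | True | True
Counterexample at row 2: with s=True, t=False, the formula is False.

No, it is not a tautology.


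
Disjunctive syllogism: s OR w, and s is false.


Disjunctive syllogism: from (P ∨ Q) and ¬P, infer Q.
One disjunct, 's', is ruled out; the other must hold.

w


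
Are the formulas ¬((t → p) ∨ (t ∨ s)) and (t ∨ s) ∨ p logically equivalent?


Compare truth tables:
p | s | t | φ | ψ
-----------------
F | F | F | F | F
T | F | F | F | T
F | T | F | F | T
T | T | F | F | T
F | F | T | F | T
T | F | T | F | T
F | T | T | F | T
T | T | T | F | T
They differ at row 2 (p=T, s=F, t=F): φ=F but ψ=T.

No, they are not logically equivalent.


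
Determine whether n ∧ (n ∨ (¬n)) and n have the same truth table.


Compare truth tables:
n | φ | ψ
---------
F | F | F
T | T | T
The columns φ and ψ agree on every row.

Yes, they are logically equivalent.


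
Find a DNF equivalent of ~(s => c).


Step 1: Rewrite implication then negate: ¬(¬s ∨ c) = s ∧ ¬c.

s & (~c)


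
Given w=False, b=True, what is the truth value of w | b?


Disjunction is false only when both operands are false.
Substitute: w=False, b=True.
False | True evaluates to True.

True


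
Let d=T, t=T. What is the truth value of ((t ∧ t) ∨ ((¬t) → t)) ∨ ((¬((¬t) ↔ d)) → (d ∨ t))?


Substitute d=T, t=T:
t ∧ t = T ∧ T = T
¬t = F
(¬t) → t = F → T = T
(t ∧ t) ∨ ((¬t) → t) = T ∨ T = T
¬t = F
(¬t) ↔ d = F ↔ T = F
¬((¬t) ↔ d) = T
d ∨ t = T ∨ T = T
(¬((¬t) ↔ d)) → (d ∨ t) = T → T = T
((t ∧ t) ∨ ((¬t) → t)) ∨ ((¬((¬t) ↔ d)) → (d ∨ t)) = T ∨ T = T

T


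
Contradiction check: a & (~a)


Truth table over {a}:
a | φ
-----
False | False
True | False
Every row is false.

Yes, it is a contradiction.


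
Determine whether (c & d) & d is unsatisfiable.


Truth table over {c, d}:
c | d | φ
---------
False | False | False
True | False | False
False | True | False
True | True | True
Satisfying assignment at row 4: c=True, d=True gives True.

No, it is not a contradiction.


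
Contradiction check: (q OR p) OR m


Truth table over {m, p, q}:
m | p | q | φ
-------------
F | F | F | F
T | F | F | T
F | T | F | T
T | T | F | T
F | F | T | T
T | F | T | T
F | T | T | T
T | T | T | T
Satisfying assignment at row 2: m=T, p=F, q=F gives T.

No, it is not a contradiction.


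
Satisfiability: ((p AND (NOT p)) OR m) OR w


Search for a satisfying assignment over {m, p, w}.
Try m=T, p=F, w=F: the formula evaluates to T.
A satisfying assignment exists.

Satisfiable.


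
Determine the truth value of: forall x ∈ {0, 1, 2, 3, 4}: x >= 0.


Evaluate the predicate on each element: 0:True, 1:True, 2:True, 3:True, 4:True.
Every element satisfies the predicate.

True


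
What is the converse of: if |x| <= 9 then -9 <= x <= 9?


The converse of (P → Q) is (Q → P). It is not in general equivalent to the original.
Here P = '|x| <= 9' and Q = '-9 <= x <= 9'.

If -9 <= x <= 9, then |x| <= 9.


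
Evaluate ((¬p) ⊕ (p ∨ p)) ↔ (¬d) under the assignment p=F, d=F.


Substitute p=F, d=F:
¬p = T
p ∨ p = F ∨ F = F
(¬p) ⊕ (p ∨ p) = T ⊕ F = T
¬d = T
((¬p) ⊕ (p ∨ p)) ↔ (¬d) = T ↔ T = T

T


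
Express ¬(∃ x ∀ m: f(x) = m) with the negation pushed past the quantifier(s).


Negation flips each quantifier (∀↔∃) and negates the inner predicate.
¬(∃ x ∀ m: φ) = ∀ x ∃ m: ¬φ.

∀ x ∃ m: ¬(f(x) = m)


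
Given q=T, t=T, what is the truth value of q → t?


Implication is false only when antecedent is true and consequent is false.
Substitute: q=T, t=T.
T → T evaluates to T.

T


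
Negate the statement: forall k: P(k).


¬(forall x: φ) = exists x: ¬φ, and ¬(exists x: φ) = forall x: ¬φ.
Apply to the universal statement.

exists k: ~(P(k))


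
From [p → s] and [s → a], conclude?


Hypothetical syllogism: from (P → Q) and (Q → R), infer (P → R).
Chain the two implications through the shared middle term 's'.

p → a


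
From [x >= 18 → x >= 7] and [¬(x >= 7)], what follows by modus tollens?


Modus tollens: from (P → Q) and ¬Q, infer ¬P.
Q = 'x >= 7' is denied; since P → Q, P must also fail.

Not (x >= 18).


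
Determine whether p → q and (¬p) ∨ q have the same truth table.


Compare truth tables:
p | q | φ | ψ
-------------
F | F | T | T
T | F | F | F
F | T | T | T
T | T | T | T
The columns φ and ψ agree on every row.

Yes, they are logically equivalent.


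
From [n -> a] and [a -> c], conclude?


Hypothetical syllogism: from (P → Q) and (Q → R), infer (P → R).
Chain the two implications through the shared middle term 'a'.

n -> c


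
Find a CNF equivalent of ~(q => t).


Step 1: Rewrite q → t as ¬q ∨ t.
Step 2: Negate: ¬(¬q ∨ t) = q ∧ ¬t (De Morgan + double negation).

q & (~t)


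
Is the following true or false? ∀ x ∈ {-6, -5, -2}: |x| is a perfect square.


Evaluate the predicate on each element: -6:F, -5:F, -2:F.
Counterexample x = -6 fails the predicate.

F


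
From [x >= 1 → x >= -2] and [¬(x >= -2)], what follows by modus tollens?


Modus tollens: from (P → Q) and ¬Q, infer ¬P.
Q = 'x >= -2' is denied; since P → Q, P must also fail.

Not (x >= 1).


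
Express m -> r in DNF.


Step 1: Rewrite m → r as ¬m ∨ r.

(NOT m) OR r


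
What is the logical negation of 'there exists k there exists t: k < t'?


Negation flips each quantifier (∀↔∃) and negates the inner predicate.
¬(there exists k there exists t: φ) = for all k for all t: ¬φ.

for all k for all t: NOT(k < t)


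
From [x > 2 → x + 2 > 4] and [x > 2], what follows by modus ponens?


Modus ponens: from (P → Q) and P, infer Q.
P = 'x > 2' is asserted, and P → Q holds, so Q follows.

x + 2 > 4.


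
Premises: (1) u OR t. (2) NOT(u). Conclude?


Disjunctive syllogism: from (P ∨ Q) and ¬P, infer Q.
One disjunct, 'u', is ruled out; the other must hold.

t


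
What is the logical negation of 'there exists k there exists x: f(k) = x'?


Negation flips each quantifier (∀↔∃) and negates the inner predicate.
¬(there exists k there exists x: φ) = for all k for all x: ¬φ.

for all k for all x: NOT(f(k) = x)


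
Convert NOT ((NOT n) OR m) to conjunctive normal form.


Step 1: Apply De Morgan: ¬((¬n) ∨ m) = ¬(¬n) ∧ ¬m.
Step 2: Eliminate any double negations (¬¬X = X).

n AND (NOT m)


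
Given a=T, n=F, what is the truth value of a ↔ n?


Biconditional is true when both operands have the same truth value.
Substitute: a=T, n=F.
T ↔ F evaluates to F.

F


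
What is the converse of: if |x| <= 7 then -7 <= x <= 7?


The converse of (P → Q) is (Q → P). It is not in general equivalent to the original.
Here P = '|x| <= 7' and Q = '-7 <= x <= 7'.

If -7 <= x <= 7, then |x| <= 7.


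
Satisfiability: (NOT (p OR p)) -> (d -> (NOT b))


Search for a satisfying assignment over {b, d, p}.
Try b=F, d=F, p=F: the formula evaluates to T.
A satisfying assignment exists.

Satisfiable.


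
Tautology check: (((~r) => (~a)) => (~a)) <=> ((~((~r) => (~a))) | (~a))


Build the truth table over {a, r}:
a | r | φ
---------
False | False | True
True | False | True
False | True | True
True | True | True
Every row evaluates to true.

Yes, it is a tautology.


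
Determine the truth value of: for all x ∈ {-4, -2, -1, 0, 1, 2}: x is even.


Evaluate the predicate on each element: -4:T, -2:T, -1:F, 0:T, 1:F, 2:T.
Counterexample x = -1 fails the predicate.

F


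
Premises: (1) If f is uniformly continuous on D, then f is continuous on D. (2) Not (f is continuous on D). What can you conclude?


Modus tollens: from (P → Q) and ¬Q, infer ¬P.
Q = 'f is continuous on D' is denied; since P → Q, P must also fail.

Not (f is uniformly continuous on D).


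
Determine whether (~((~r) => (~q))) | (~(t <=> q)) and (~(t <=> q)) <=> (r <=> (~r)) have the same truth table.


Compare truth tables:
q | r | t | φ | ψ
-----------------
False | False | False | False | True
True | False | False | True | False
False | True | False | False | True
True | True | False | True | False
False | False | True | True | False
True | False | True | True | True
False | True | True | True | False
True | True | True | False | True
They differ at row 1 (q=False, r=False, t=False): φ=False but ψ=True.

No, they are not logically equivalent.


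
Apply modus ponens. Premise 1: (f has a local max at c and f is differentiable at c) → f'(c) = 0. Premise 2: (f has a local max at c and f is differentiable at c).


Modus ponens: from (P → Q) and P, infer Q.
P = '(f has a local max at c and f is differentiable at c)' is asserted, and P → Q holds, so Q follows.

f'(c) = 0.


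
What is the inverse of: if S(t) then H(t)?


The inverse of (P → Q) is (¬P → ¬Q). It is equivalent to the converse, not to the original.
Here P = 'S(t)' and Q = 'H(t)'.

If not (S(t)), then not (H(t)).


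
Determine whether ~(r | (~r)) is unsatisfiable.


Truth table over {r}:
r | φ
-----
False | False
True | False
Every row is false.

Yes, it is a contradiction.


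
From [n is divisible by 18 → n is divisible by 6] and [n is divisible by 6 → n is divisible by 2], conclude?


Hypothetical syllogism: from (P → Q) and (Q → R), infer (P → R).
Chain the two implications through the shared middle term 'n is divisible by 6'.

n is divisible by 18 → n is divisible by 2


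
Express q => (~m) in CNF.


Step 1: Rewrite q → (¬m) as ¬q ∨ (¬m).

(~q) | (~m)


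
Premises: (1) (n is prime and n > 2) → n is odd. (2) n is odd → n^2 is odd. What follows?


Hypothetical syllogism: from (P → Q) and (Q → R), infer (P → R).
Chain the two implications through the shared middle term 'n is odd'.

(n is prime and n > 2) → n^2 is odd


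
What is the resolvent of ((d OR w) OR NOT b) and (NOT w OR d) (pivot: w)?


The clauses contain complementary literals w and NOTw.
Resolution eliminates this pair and disjoins the remaining literals (merging duplicates).

(NOT b OR d)


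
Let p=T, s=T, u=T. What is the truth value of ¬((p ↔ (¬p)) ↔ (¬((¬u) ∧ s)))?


Substitute p=T, s=T, u=T:
¬p = F
p ↔ (¬p) = T ↔ F = F
¬u = F
(¬u) ∧ s = F ∧ T = F
¬((¬u) ∧ s) = T
(p ↔ (¬p)) ↔ (¬((¬u) ∧ s)) = F ↔ T = F
¬((p ↔ (¬p)) ↔ (¬((¬u) ∧ s))) = T

T


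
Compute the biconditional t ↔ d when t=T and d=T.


Biconditional is true when both operands have the same truth value.
Substitute: t=T, d=T.
T ↔ T evaluates to T.

T


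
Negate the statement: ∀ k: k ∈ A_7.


¬(∀ x: φ) = ∃ x: ¬φ, and ¬(∃ x: φ) = ∀ x: ¬φ.
Apply to the universal statement.

∃ k: ¬(k ∈ A_7)


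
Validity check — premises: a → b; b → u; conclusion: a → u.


This matches the form of hypothetical syllogism: the conclusion follows in every model of the premises.

Valid.


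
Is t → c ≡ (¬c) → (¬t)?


Compare truth tables:
c | t | φ | ψ
-------------
F | F | T | T
T | F | T | T
F | T | F | F
T | T | T | T
The columns φ and ψ agree on every row.

Yes, they are logically equivalent.


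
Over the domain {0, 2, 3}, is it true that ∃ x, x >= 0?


Evaluate the predicate on each element: 0:T, 2:T, 3:T.
Witness x = 0 satisfies the predicate.

T


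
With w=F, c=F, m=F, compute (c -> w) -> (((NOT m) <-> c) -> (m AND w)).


Substitute w=F, c=F, m=F:
c -> w = F -> F = T
NOT m = T
(NOT m) <-> c = T <-> F = F
m AND w = F AND F = F
((NOT m) <-> c) -> (m AND w) = F -> F = T
(c -> w) -> (((NOT m) <-> c) -> (m AND w)) = T -> T = T

T


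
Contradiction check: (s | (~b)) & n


Truth table over {b, n, s}:
b | n | s | φ
-------------
False | False | False | False
True | False | False | False
False | True | False | True
True | True | False | False
False | False | True | False
True | False | True | False
False | True | True | True
True | True | True | True
Satisfying assignment at row 3: b=False, n=True, s=False gives True.

No, it is not a contradiction.


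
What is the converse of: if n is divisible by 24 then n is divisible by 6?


The converse of (P → Q) is (Q → P). It is not in general equivalent to the original.
Here P = 'n is divisible by 24' and Q = 'n is divisible by 6'.

If n is divisible by 6, then n is divisible by 24.


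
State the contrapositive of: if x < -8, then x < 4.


The contrapositive of (P → Q) is (¬Q → ¬P); it is logically equivalent to the original.
Here P = 'x < -8' and Q = 'x < 4'.

If not (x < 4), then not (x < -8).


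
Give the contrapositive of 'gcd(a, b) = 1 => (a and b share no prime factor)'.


The contrapositive of (P → Q) is (¬Q → ¬P); it is logically equivalent to the original.
Here P = 'gcd(a, b) = 1' and Q = '(a and b share no prime factor)'.

If not ((a and b share no prime factor)), then not (gcd(a, b) = 1).


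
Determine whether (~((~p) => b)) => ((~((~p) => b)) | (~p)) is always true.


Build the truth table over {b, p}:
b | p | φ
---------
False | False | True
True | False | True
False | True | True
True | True | True
Every row evaluates to true.

Yes, it is a tautology.


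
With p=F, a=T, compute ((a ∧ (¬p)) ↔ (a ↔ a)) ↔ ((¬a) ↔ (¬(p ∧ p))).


Substitute p=F, a=T:
¬p = T
a ∧ (¬p) = T ∧ T = T
a ↔ a = T ↔ T = T
(a ∧ (¬p)) ↔ (a ↔ a) = T ↔ T = T
¬a = F
p ∧ p = F ∧ F = F
¬(p ∧ p) = T
(¬a) ↔ (¬(p ∧ p)) = F ↔ T = F
((a ∧ (¬p)) ↔ (a ↔ a)) ↔ ((¬a) ↔ (¬(p ∧ p))) = T ↔ F = F

F


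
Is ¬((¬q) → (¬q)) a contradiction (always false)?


Truth table over {q}:
q | φ
-----
F | F
T | F
Every row is false.

Yes, it is a contradiction.


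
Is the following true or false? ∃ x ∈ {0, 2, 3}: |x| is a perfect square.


Evaluate the predicate on each element: 0:T, 2:F, 3:F.
Witness x = 0 satisfies the predicate.

T


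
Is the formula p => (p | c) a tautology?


Build the truth table over {c, p}:
c | p | φ
---------
False | False | True
True | False | True
False | True | True
True | True | True
Every row evaluates to true.

Yes, it is a tautology.


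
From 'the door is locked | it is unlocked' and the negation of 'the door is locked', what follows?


Disjunctive syllogism: from (P ∨ Q) and ¬P, infer Q.
One disjunct, 'the door is locked', is ruled out; the other must hold.

it is unlocked


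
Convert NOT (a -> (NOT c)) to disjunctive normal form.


Step 1: Rewrite implication then negate: ¬(¬a ∨ (¬c)) = a ∧ ¬(¬c).
Step 2: Eliminate any double negations (¬¬X = X).

a AND c


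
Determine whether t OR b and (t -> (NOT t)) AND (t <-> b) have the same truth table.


Compare truth tables:
b | t | φ | ψ
-------------
F | F | F | T
T | F | T | F
F | T | T | F
T | T | T | F
They differ at row 1 (b=F, t=F): φ=F but ψ=T.

No, they are not logically equivalent.


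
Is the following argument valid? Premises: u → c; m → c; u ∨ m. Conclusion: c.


This matches the form of proof by cases: the conclusion follows in every model of the premises.

Valid.


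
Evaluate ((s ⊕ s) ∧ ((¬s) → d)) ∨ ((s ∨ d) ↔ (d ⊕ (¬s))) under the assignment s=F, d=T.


Substitute s=F, d=T:
s ⊕ s = F ⊕ F = F
¬s = T
(¬s) → d = T → T = T
(s ⊕ s) ∧ ((¬s) → d) = F ∧ T = F
s ∨ d = F ∨ T = T
¬s = T
d ⊕ (¬s) = T ⊕ T = F
(s ∨ d) ↔ (d ⊕ (¬s)) = T ↔ F = F
((s ⊕ s) ∧ ((¬s) → d)) ∨ ((s ∨ d) ↔ (d ⊕ (¬s))) = F ∨ F = F

F


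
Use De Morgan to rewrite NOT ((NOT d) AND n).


De Morgan: the negation of a conjunction is the disjunction of the negations.
Distribute NOT across AND, flipping it to OR, and negate each literal.

d OR (NOT n)


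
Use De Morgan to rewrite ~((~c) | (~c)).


De Morgan: the negation of a disjunction is the conjunction of the negations.
Distribute ~ across |, flipping it to &, and negate each literal.

c & c


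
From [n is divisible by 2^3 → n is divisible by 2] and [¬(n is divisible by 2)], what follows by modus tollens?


Modus tollens: from (P → Q) and ¬Q, infer ¬P.
Q = 'n is divisible by 2' is denied; since P → Q, P must also fail.

Not (n is divisible by 2^3).


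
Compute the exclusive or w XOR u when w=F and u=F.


Exclusive or is true when exactly one operand is true.
Substitute: w=F, u=F.
F XOR F evaluates to F.

F


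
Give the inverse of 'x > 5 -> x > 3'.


The inverse of (P → Q) is (¬P → ¬Q). It is equivalent to the converse, not to the original.
Here P = 'x > 5' and Q = 'x > 3'.

If not (x > 5), then not (x > 3).


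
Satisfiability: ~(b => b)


Check all 2 assignments over {b}:
b | φ
-----
False | False
True | False
No assignment makes the formula true.

Unsatisfiable.


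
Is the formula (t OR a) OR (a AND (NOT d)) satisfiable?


Search for a satisfying assignment over {a, d, t}.
Try a=T, d=F, t=F: the formula evaluates to T.
A satisfying assignment exists.

Satisfiable.


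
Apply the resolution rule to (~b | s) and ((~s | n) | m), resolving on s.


The clauses contain complementary literals s and ~s.
Resolution eliminates this pair and disjoins the remaining literals (merging duplicates).

((~b | m) | n)


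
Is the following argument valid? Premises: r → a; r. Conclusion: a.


This matches the form of modus ponens: the conclusion follows in every model of the premises.

Valid.


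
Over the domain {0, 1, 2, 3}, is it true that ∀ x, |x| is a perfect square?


Evaluate the predicate on each element: 0:T, 1:T, 2:F, 3:F.
Counterexample x = 2 fails the predicate.

F


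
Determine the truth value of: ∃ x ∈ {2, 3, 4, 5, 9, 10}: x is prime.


Evaluate the predicate on each element: 2:T, 3:T, 4:F, 5:T, 9:F, 10:F.
Witness x = 2 satisfies the predicate.

T


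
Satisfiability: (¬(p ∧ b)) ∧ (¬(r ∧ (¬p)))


Search for a satisfying assignment over {b, p, r}.
Try b=F, p=F, r=F: the formula evaluates to T.
A satisfying assignment exists.

Satisfiable.


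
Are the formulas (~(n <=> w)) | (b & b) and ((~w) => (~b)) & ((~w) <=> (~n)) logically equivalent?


Compare truth tables:
b | n | w | φ | ψ
-----------------
False | False | False | False | True
True | False | False | True | False
False | True | False | True | False
True | True | False | True | False
False | False | True | True | False
True | False | True | True | False
False | True | True | False | True
True | True | True | True | True
They differ at row 1 (b=False, n=False, w=False): φ=False but ψ=True.

No, they are not logically equivalent.


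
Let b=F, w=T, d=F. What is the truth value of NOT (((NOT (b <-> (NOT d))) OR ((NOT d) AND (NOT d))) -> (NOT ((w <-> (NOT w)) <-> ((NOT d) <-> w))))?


Substitute b=F, w=T, d=F:
… (earlier sub-steps elided)
(NOT d) AND (NOT d) = T AND T = T
(NOT (b <-> (NOT d))) OR ((NOT d) AND (NOT d)) = T OR T = T
NOT w = F
w <-> (NOT w) = T <-> F = F
NOT d = T
(NOT d) <-> w = T <-> T = T
(w <-> (NOT w)) <-> ((NOT d) <-> w) = F <-> T = F
NOT ((w <-> (NOT w)) <-> ((NOT d) <-> w)) = T
((NOT (b <-> (NOT d))) OR ((NOT d) AND (NOT d))) -> (NOT ((w <-> (NOT w)) <-> ((NOT d) <-> w))) = T -> T = T
NOT (((NOT (b <-> (NOT d))) OR ((NOT d) AND (NOT d))) -> (NOT ((w <-> (NOT w)) <-> ((NOT d) <-> w)))) = F

F


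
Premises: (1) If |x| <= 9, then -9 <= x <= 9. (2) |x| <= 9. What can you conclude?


Modus ponens: from (P → Q) and P, infer Q.
P = '|x| <= 9' is asserted, and P → Q holds, so Q follows.

-9 <= x <= 9.


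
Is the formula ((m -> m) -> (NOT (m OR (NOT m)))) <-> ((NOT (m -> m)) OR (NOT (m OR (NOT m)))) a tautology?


Build the truth table over {m}:
m | φ
-----
F | T
T | T
Every row evaluates to true.

Yes, it is a tautology.


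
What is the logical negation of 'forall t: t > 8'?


¬(forall x: φ) = exists x: ¬φ, and ¬(exists x: φ) = forall x: ¬φ.
Apply to the universal statement.

exists t: ~(t > 8)


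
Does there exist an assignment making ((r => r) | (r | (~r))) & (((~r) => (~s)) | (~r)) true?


Search for a satisfying assignment over {r, s}.
Try r=False, s=False: the formula evaluates to True.
A satisfying assignment exists.

Satisfiable.


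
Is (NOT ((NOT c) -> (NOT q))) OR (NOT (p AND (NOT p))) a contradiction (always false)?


Truth table over {c, p, q}:
c | p | q | φ
-------------
F | F | F | T
T | F | F | T
F | T | F | T
T | T | F | T
F | F | T | T
T | F | T | T
F | T | T | T
T | T | T | T
Satisfying assignment at row 1: c=F, p=F, q=F gives T.

No, it is not a contradiction.


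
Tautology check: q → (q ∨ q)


Build the truth table over {q}:
q | φ
-----
F | T
T | T
Every row evaluates to true.

Yes, it is a tautology.


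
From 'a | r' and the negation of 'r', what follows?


Disjunctive syllogism: from (P ∨ Q) and ¬P, infer Q.
One disjunct, 'r', is ruled out; the other must hold.

a


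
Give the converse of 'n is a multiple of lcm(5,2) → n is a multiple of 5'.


The converse of (P → Q) is (Q → P). It is not in general equivalent to the original.
Here P = 'n is a multiple of lcm(5,2)' and Q = 'n is a multiple of 5'.

If n is a multiple of 5, then n is a multiple of lcm(5,2).


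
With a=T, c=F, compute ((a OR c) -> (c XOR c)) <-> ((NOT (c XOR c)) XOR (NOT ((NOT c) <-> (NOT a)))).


Substitute a=T, c=F:
… (earlier sub-steps elided)
c XOR c = F XOR F = F
(a OR c) -> (c XOR c) = T -> F = F
c XOR c = F XOR F = F
NOT (c XOR c) = T
NOT c = T
NOT a = F
(NOT c) <-> (NOT a) = T <-> F = F
NOT ((NOT c) <-> (NOT a)) = T
(NOT (c XOR c)) XOR (NOT ((NOT c) <-> (NOT a))) = T XOR T = F
((a OR c) -> (c XOR c)) <-> ((NOT (c XOR c)) XOR (NOT ((NOT c) <-> (NOT a)))) = F <-> F = T

T


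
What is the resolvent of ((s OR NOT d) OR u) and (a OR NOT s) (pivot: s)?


The clauses contain complementary literals s and NOTs.
Resolution eliminates this pair and disjoins the remaining literals (merging duplicates).

((NOT d OR u) OR a)


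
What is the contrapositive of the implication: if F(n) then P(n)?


The contrapositive of (P → Q) is (¬Q → ¬P); it is logically equivalent to the original.
Here P = 'F(n)' and Q = 'P(n)'.

If not (P(n)), then not (F(n)).


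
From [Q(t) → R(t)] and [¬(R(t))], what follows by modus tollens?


Modus tollens: from (P → Q) and ¬Q, infer ¬P.
Q = 'R(t)' is denied; since P → Q, P must also fail.

Not (Q(t)).


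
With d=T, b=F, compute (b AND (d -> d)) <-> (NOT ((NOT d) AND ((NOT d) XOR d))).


Substitute d=T, b=F:
d -> d = T -> T = T
b AND (d -> d) = F AND T = F
NOT d = F
NOT d = F
(NOT d) XOR d = F XOR T = T
(NOT d) AND ((NOT d) XOR d) = F AND T = F
NOT ((NOT d) AND ((NOT d) XOR d)) = T
(b AND (d -> d)) <-> (NOT ((NOT d) AND ((NOT d) XOR d))) = F <-> T = F

F


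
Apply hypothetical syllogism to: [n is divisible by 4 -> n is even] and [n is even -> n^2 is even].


Hypothetical syllogism: from (P → Q) and (Q → R), infer (P → R).
Chain the two implications through the shared middle term 'n is even'.

n is divisible by 4 -> n^2 is even


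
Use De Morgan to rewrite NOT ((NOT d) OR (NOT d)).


De Morgan: the negation of a disjunction is the conjunction of the negations.
Distribute NOT across OR, flipping it to AND, and negate each literal.

d AND d


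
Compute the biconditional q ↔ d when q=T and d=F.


Biconditional is true when both operands have the same truth value.
Substitute: q=T, d=F.
T ↔ F evaluates to F.

F


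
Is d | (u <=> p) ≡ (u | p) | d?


Compare truth tables:
d | p | u | φ | ψ
-----------------
False | False | False | True | False
True | False | False | True | True
False | True | False | False | True
True | True | False | True | True
False | False | True | False | True
True | False | True | True | True
False | True | True | True | True
True | True | True | True | True
They differ at row 1 (d=False, p=False, u=False): φ=True but ψ=False.

No, they are not logically equivalent.


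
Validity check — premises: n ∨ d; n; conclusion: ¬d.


This is affirming a disjunct (fallacy). There exist truth assignments where the premises are all true but the conclusion is false.

Invalid.


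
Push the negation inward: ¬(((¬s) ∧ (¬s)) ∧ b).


De Morgan: the negation of a conjunction is the disjunction of the negations.
Distribute ¬ across ∧, flipping it to ∨, and negate each literal.

(s ∨ s) ∨ (¬b)


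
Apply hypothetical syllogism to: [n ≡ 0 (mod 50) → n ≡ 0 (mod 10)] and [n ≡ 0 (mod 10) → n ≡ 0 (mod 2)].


Hypothetical syllogism: from (P → Q) and (Q → R), infer (P → R).
Chain the two implications through the shared middle term 'n ≡ 0 (mod 10)'.

n ≡ 0 (mod 50) → n ≡ 0 (mod 2)


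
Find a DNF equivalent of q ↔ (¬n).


Step 1: q ↔ (¬n) is true exactly when both agree: (q ∧ (¬n)) ∨ (¬q ∧ ¬(¬n)).
Step 2: Eliminate any double negations (¬¬X = X).

(q ∧ (¬n)) ∨ ((¬q) ∧ n)


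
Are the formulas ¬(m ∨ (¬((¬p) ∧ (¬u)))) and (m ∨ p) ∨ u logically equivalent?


Compare truth tables:
m | p | u | φ | ψ
-----------------
F | F | F | T | F
T | F | F | F | T
F | T | F | F | T
T | T | F | F | T
F | F | T | F | T
T | F | T | F | T
F | T | T | F | T
T | T | T | F | T
They differ at row 1 (m=F, p=F, u=F): φ=T but ψ=F.

No, they are not logically equivalent.


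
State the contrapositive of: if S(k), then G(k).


The contrapositive of (P → Q) is (¬Q → ¬P); it is logically equivalent to the original.
Here P = 'S(k)' and Q = 'G(k)'.

If not (G(k)), then not (S(k)).


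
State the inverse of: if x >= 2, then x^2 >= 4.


The inverse of (P → Q) is (¬P → ¬Q). It is equivalent to the converse, not to the original.
Here P = 'x >= 2' and Q = 'x^2 >= 4'.

If not (x >= 2), then not (x^2 >= 4).


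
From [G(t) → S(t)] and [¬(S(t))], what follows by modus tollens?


Modus tollens: from (P → Q) and ¬Q, infer ¬P.
Q = 'S(t)' is denied; since P → Q, P must also fail.

Not (G(t)).


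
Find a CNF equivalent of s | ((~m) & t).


Step 1: Distribute ∨ over ∧: s ∨ ((¬m) ∧ t) = (s ∨ (¬m)) ∧ (s ∨ t).

(s | (~m)) & (s | t)


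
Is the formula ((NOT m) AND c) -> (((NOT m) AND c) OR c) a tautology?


Build the truth table over {c, m}:
c | m | φ
---------
F | F | T
T | F | T
F | T | T
T | T | T
Every row evaluates to true.

Yes, it is a tautology.


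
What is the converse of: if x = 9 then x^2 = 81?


The converse of (P → Q) is (Q → P). It is not in general equivalent to the original.
Here P = 'x = 9' and Q = 'x^2 = 81'.

If x^2 = 81, then x = 9.


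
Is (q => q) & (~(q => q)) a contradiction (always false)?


Truth table over {q}:
q | φ
-----
False | False
True | False
Every row is false.

Yes, it is a contradiction.


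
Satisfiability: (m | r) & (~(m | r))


Check all 4 assignments over {m, r}:
m | r | φ
---------
False | False | False
True | False | False
False | True | False
True | True | False
No assignment makes the formula true.

Unsatisfiable.


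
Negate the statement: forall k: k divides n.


¬(forall x: φ) = exists x: ¬φ, and ¬(exists x: φ) = forall x: ¬φ.
Apply to the universal statement.

exists k: ~(k divides n)


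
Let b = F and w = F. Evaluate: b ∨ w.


Disjunction is false only when both operands are false.
Substitute: b=F, w=F.
F ∨ F evaluates to F.

F


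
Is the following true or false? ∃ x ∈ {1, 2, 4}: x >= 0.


Evaluate the predicate on each element: 1:T, 2:T, 4:T.
Witness x = 1 satisfies the predicate.

T


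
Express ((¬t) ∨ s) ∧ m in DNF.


Step 1: Distribute ∧ over ∨: ((¬t) ∨ s) ∧ m = ((¬t) ∧ m) ∨ (s ∧ m).

((¬t) ∧ m) ∨ (s ∧ m)


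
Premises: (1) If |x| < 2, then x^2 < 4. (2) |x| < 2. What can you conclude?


Modus ponens: from (P → Q) and P, infer Q.
P = '|x| < 2' is asserted, and P → Q holds, so Q follows.

x^2 < 4.


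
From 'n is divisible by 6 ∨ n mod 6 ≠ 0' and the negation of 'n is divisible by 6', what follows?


Disjunctive syllogism: from (P ∨ Q) and ¬P, infer Q.
One disjunct, 'n is divisible by 6', is ruled out; the other must hold.

n mod 6 ≠ 0


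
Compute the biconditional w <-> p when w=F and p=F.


Biconditional is true when both operands have the same truth value.
Substitute: w=F, p=F.
F <-> F evaluates to T.

T


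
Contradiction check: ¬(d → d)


Truth table over {d}:
d | φ
-----
F | F
T | F
Every row is false.

Yes, it is a contradiction.


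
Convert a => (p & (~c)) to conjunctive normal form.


Step 1: Rewrite a → (p ∧ (¬c)) as ¬a ∨ (p ∧ (¬c)).
Step 2: Distribute ∨ over ∧.

((~a) | p) & ((~a) | (~c))


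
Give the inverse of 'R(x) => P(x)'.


The inverse of (P → Q) is (¬P → ¬Q). It is equivalent to the converse, not to the original.
Here P = 'R(x)' and Q = 'P(x)'.

If not (R(x)), then not (P(x)).


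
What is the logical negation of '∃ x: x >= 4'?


¬(∀ x: φ) = ∃ x: ¬φ, and ¬(∃ x: φ) = ∀ x: ¬φ.
Apply to the existential statement.

∀ x: ¬(x >= 4)


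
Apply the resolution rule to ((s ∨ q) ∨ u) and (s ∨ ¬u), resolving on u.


The clauses contain complementary literals u and ¬u.
Resolution eliminates this pair and disjoins the remaining literals (merging duplicates).

(s ∨ q)


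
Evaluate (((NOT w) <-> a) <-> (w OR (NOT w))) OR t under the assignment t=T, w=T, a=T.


Substitute t=T, w=T, a=T:
NOT w = F
(NOT w) <-> a = F <-> T = F
NOT w = F
w OR (NOT w) = T OR F = T
((NOT w) <-> a) <-> (w OR (NOT w)) = F <-> T = F
(((NOT w) <-> a) <-> (w OR (NOT w))) OR t = F OR T = T

T


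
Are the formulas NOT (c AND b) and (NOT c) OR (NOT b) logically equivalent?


Compare truth tables:
b | c | φ | ψ
-------------
F | F | T | T
T | F | T | T
F | T | T | T
T | T | F | F
The columns φ and ψ agree on every row.

Yes, they are logically equivalent.


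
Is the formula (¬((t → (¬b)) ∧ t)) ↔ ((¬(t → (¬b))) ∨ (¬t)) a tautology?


Build the truth table over {b, t}:
b | t | φ
---------
F | F | T
T | F | T
F | T | T
T | T | T
Every row evaluates to true.

Yes, it is a tautology.


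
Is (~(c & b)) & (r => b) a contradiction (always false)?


Truth table over {b, c, r}:
b | c | r | φ
-------------
False | False | False | True
True | False | False | True
False | True | False | True
True | True | False | False
False | False | True | False
True | False | True | True
False | True | True | False
True | True | True | False
Satisfying assignment at row 1: b=False, c=False, r=False gives True.

No, it is not a contradiction.


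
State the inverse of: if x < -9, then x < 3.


The inverse of (P → Q) is (¬P → ¬Q). It is equivalent to the converse, not to the original.
Here P = 'x < -9' and Q = 'x < 3'.

If not (x < -9), then not (x < 3).


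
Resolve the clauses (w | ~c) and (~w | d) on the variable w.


The clauses contain complementary literals w and ~w.
Resolution eliminates this pair and disjoins the remaining literals (merging duplicates).

(~c | d)


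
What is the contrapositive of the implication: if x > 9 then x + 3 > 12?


The contrapositive of (P → Q) is (¬Q → ¬P); it is logically equivalent to the original.
Here P = 'x > 9' and Q = 'x + 3 > 12'.

If not (x + 3 > 12), then not (x > 9).


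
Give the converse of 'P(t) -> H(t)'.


The converse of (P → Q) is (Q → P). It is not in general equivalent to the original.
Here P = 'P(t)' and Q = 'H(t)'.

If H(t), then P(t).


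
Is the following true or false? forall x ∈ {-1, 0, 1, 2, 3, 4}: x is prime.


Evaluate the predicate on each element: -1:False, 0:False, 1:False, 2:True, 3:True, 4:False.
Counterexample x = -1 fails the predicate.

False


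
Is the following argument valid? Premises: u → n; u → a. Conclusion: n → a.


This is (no valid rule). There exist truth assignments where the premises are all true but the conclusion is false.

Invalid.


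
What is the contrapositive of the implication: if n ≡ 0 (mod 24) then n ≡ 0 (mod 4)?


The contrapositive of (P → Q) is (¬Q → ¬P); it is logically equivalent to the original.
Here P = 'n ≡ 0 (mod 24)' and Q = 'n ≡ 0 (mod 4)'.

If not (n ≡ 0 (mod 4)), then not (n ≡ 0 (mod 24)).


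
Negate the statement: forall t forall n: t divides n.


Negation flips each quantifier (∀↔∃) and negates the inner predicate.
¬(forall t forall n: φ) = exists t exists n: ¬φ.

exists t exists n: ~(t divides n)


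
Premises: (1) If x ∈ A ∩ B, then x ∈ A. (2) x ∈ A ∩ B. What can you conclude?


Modus ponens: from (P → Q) and P, infer Q.
P = 'x ∈ A ∩ B' is asserted, and P → Q holds, so Q follows.

x ∈ A.


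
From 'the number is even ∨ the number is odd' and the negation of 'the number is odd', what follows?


Disjunctive syllogism: from (P ∨ Q) and ¬P, infer Q.
One disjunct, 'the number is odd', is ruled out; the other must hold.

the number is even


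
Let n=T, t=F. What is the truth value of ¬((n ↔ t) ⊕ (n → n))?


Substitute n=T, t=F:
n ↔ t = T ↔ F = F
n → n = T → T = T
(n ↔ t) ⊕ (n → n) = F ⊕ T = T
¬((n ↔ t) ⊕ (n → n)) = F

F


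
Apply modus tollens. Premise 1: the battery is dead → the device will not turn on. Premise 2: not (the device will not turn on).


Modus tollens: from (P → Q) and ¬Q, infer ¬P.
Q = 'the device will not turn on' is denied; since P → Q, P must also fail.

Not (the battery is dead).


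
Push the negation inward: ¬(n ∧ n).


De Morgan: the negation of a conjunction is the disjunction of the negations.
Distribute ¬ across ∧, flipping it to ∨, and negate each literal.

(¬n) ∨ (¬n)


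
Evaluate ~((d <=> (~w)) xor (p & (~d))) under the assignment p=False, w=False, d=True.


Substitute p=False, w=False, d=True:
~w = True
d <=> (~w) = True <=> True = True
~d = False
p & (~d) = False & False = False
(d <=> (~w)) xor (p & (~d)) = True xor False = True
~((d <=> (~w)) xor (p & (~d))) = False

False


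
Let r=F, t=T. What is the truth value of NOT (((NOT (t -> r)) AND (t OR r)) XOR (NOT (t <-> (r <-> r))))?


Substitute r=F, t=T:
t -> r = T -> F = F
NOT (t -> r) = T
t OR r = T OR F = T
(NOT (t -> r)) AND (t OR r) = T AND T = T
r <-> r = F <-> F = T
t <-> (r <-> r) = T <-> T = T
NOT (t <-> (r <-> r)) = F
((NOT (t -> r)) AND (t OR r)) XOR (NOT (t <-> (r <-> r))) = T XOR F = T
NOT (((NOT (t -> r)) AND (t OR r)) XOR (NOT (t <-> (r <-> r)))) = F

F


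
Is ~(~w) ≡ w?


Compare truth tables:
w | φ | ψ
---------
False | False | False
True | True | True
The columns φ and ψ agree on every row.

Yes, they are logically equivalent.


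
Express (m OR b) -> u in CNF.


Step 1: Rewrite as ¬(m ∨ b) ∨ u = (¬m ∧ ¬b) ∨ u.
Step 2: Distribute ∨ over ∧.

((NOT m) OR u) AND ((NOT b) OR u)


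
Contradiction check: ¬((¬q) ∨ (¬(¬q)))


Truth table over {q}:
q | φ
-----
F | F
T | F
Every row is false.

Yes, it is a contradiction.


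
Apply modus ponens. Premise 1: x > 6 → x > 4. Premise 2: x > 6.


Modus ponens: from (P → Q) and P, infer Q.
P = 'x > 6' is asserted, and P → Q holds, so Q follows.

x > 4.


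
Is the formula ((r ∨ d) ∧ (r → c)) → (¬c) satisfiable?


Search for a satisfying assignment over {c, d, r}.
Try c=F, d=F, r=F: the formula evaluates to T.
A satisfying assignment exists.

Satisfiable.


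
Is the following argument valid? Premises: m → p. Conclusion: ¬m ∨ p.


This matches the form of material implication: the conclusion follows in every model of the premises.

Valid.


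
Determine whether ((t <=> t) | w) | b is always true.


Build the truth table over {b, t, w}:
b | t | w | φ
-------------
False | False | False | True
True | False | False | True
False | True | False | True
True | True | False | True
False | False | True | True
True | False | True | True
False | True | True | True
True | True | True | True
Every row evaluates to true.

Yes, it is a tautology.


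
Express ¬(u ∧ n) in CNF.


Step 1: Apply De Morgan: ¬(u ∧ n) = ¬u ∨ ¬n.

(¬u) ∨ (¬n)


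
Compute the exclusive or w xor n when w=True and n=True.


Exclusive or is true when exactly one operand is true.
Substitute: w=True, n=True.
True xor True evaluates to False.

False


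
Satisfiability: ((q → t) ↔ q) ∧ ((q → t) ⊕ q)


Check all 4 assignments over {q, t}:
q | t | φ
---------
F | F | F
T | F | F
F | T | F
T | T | F
No assignment makes the formula true.

Unsatisfiable.


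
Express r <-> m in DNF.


Step 1: r ↔ m is true exactly when both agree: (r ∧ m) ∨ (¬r ∧ ¬m).

(r AND m) OR ((NOT r) AND (NOT m))


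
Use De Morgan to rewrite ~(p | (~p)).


De Morgan: the negation of a disjunction is the conjunction of the negations.
Distribute ~ across |, flipping it to &, and negate each literal.

(~p) & p


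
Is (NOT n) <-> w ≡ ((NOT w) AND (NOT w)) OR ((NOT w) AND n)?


Compare truth tables:
n | w | φ | ψ
-------------
F | F | F | T
T | F | T | T
F | T | T | F
T | T | F | F
They differ at row 1 (n=F, w=F): φ=F but ψ=T.

No, they are not logically equivalent.


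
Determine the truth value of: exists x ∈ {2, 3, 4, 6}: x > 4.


Evaluate the predicate on each element: 2:False, 3:False, 4:False, 6:True.
Witness x = 6 satisfies the predicate.

True


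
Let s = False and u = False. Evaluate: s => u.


Implication is false only when antecedent is true and consequent is false.
Substitute: s=False, u=False.
False => False evaluates to True.

True


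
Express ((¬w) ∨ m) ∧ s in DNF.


Step 1: Distribute ∧ over ∨: ((¬w) ∨ m) ∧ s = ((¬w) ∧ s) ∨ (m ∧ s).

((¬w) ∧ s) ∨ (m ∧ s)


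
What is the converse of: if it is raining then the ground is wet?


The converse of (P → Q) is (Q → P). It is not in general equivalent to the original.
Here P = 'it is raining' and Q = 'the ground is wet'.

If the ground is wet, then it is raining.


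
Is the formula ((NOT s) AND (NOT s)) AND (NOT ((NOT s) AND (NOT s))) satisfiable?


Check all 2 assignments over {s}:
s | φ
-----
F | F
T | F
No assignment makes the formula true.

Unsatisfiable.


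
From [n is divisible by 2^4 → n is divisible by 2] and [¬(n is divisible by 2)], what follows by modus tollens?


Modus tollens: from (P → Q) and ¬Q, infer ¬P.
Q = 'n is divisible by 2' is denied; since P → Q, P must also fail.

Not (n is divisible by 2^4).


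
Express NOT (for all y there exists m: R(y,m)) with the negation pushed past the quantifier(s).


Negation flips each quantifier (∀↔∃) and negates the inner predicate.
¬(for all y there exists m: φ) = there exists y for all m: ¬φ.

there exists y for all m: NOT(R(y,m))
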